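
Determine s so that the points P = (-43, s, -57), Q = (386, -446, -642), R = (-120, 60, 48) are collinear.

Direction QR = (-506, 506, 690). From the x-coordinate of P, the parameter along the line is τ = (-43 − 386)/(-506) = 39/46.
Then s = (-446) + 39/46·(506) = -17.

-17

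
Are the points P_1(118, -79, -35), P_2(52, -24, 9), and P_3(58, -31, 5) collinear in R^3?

No

P_1P_2 = (-66, 55, 44), P_1P_3 = (-60, 48, 40).
Comparing components 2 and 3: (55)(40) − (44)(48) = 88 ≠ 0, so P_1P_2 and P_1P_3 are not parallel and the points are not collinear.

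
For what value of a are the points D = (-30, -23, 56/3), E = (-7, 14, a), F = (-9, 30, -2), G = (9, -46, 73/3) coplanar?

Normal to plane DFG: n = (-175, -925, -2550); plane equation n·P = -21075.
Requiring n·E = -21075: (-2550)a + (-11725) = -21075.
So a = 11/3.

11/3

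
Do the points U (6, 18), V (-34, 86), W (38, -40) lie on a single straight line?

No

UV = (-40, 68), UW = (32, -58).
Twice the signed area of △UVW is (-40)(-58) − (68)(32) = 144.
The area is nonzero, so the three points are not collinear.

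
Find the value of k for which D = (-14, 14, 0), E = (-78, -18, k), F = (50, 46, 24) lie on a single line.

-24

Collinearity requires DE × DF = 0; each component is linear in k.
The x-component gives (-32)k + (-768) = 0, so k = -24.
The remaining components then also vanish.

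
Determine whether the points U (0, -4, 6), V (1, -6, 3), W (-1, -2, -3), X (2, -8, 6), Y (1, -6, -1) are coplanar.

Yes

The plane through U, V, W has normal n = UV × UW = (24, 12, 0) and equation n·P = -48.
Checking the remaining points: n·X = -48, n·Y = -48.
All equal -48, so all 5 points lie in one plane.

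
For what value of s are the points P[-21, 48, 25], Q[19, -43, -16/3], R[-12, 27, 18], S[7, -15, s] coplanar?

4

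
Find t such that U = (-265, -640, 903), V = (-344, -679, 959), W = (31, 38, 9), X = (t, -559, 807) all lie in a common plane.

-376

Normal to plane UVW: n = (-3102, -54050, -42018); plane equation n·P = -2528224.
Requiring n·X = -2528224: (-3102)t + (-3694576) = -2528224.
So t = -376.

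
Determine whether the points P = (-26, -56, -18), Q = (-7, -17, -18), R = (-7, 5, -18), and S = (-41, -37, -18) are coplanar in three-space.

Yes

With P as base: PQ = (19, 39, 0), PR = (19, 61, 0), PS = (-15, 19, 0).
PR × PS = (0, 0, 1276).
PQ · (PR × PS) = 0.
The scalar triple product vanishes, so the four points are coplanar.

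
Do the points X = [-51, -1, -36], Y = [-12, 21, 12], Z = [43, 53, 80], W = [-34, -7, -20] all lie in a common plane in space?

Yes

The four points are coplanar iff the 3×3 determinant with rows XY, XZ, XW is zero.
Rows: (39, 22, 48), (94, 54, 116), (17, -6, 16).
Expanding along the first row: (39)(1560) − (22)(-468) + (48)(-1482) = 0.
Zero determinant ⇒ coplanar.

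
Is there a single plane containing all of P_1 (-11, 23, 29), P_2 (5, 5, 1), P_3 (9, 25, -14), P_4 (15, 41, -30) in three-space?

The four points are coplanar iff the 3×3 determinant with rows P_1P_2, P_1P_3, P_1P_4 is zero.
Rows: (16, -18, -28), (20, 2, -43), (26, 18, -59).
Expanding along the first row: (16)(656) − (-18)(-62) + (-28)(308) = 756.
Nonzero ⇒ not coplanar.

No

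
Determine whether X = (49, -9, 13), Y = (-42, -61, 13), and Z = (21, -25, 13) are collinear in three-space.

XY = (-91, -52, 0), XZ = (-28, -16, 0).
XY × XZ = (0, 0, 0).
The cross product vanishes, so the three points are collinear.

Yes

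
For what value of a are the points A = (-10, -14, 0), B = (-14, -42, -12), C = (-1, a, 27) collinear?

49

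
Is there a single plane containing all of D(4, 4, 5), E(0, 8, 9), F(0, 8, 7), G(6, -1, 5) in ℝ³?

With D as base: DE = (-4, 4, 4), DF = (-4, 4, 2), DG = (2, -5, 0).
DF × DG = (10, 4, 12).
DE · (DF × DG) = 24.
Since 24 ≠ 0, the four points are not coplanar.

No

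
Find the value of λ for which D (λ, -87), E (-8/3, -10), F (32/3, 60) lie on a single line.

The three points are collinear iff det[DE; DF] = 0.
This determinant is linear in λ: (-70)λ + (-3640/3) = 0, so λ = -52/3.

-52/3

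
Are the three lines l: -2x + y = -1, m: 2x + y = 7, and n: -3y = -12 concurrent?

Lines aᵢx + bᵢy = cᵢ with pairwise distinct directions are concurrent exactly when det[aᵢ bᵢ cᵢ] = 0.
Here the determinant is 12.
Nonzero, so no common point exists.

No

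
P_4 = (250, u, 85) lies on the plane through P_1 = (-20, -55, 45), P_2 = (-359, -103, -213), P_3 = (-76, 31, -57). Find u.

245

Coplanarity requires P_1P_2 · (P_1P_3 × P_1P_4) = 0.
P_1P_2 = (-339, -48, -258), P_1P_3 = (-56, 86, -102); the triple product is linear in u with coefficient -20130 and constant term 4931850.
Setting it to zero: u = 245.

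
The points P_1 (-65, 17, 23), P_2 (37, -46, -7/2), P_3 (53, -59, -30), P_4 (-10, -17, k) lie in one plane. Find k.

17/2

Coplanarity ⇔ det[P_1P_2; P_1P_3; P_1P_4] = 0.
Expanding, this is linear in k: (-318)k + (2703) = 0.
So k = 17/2.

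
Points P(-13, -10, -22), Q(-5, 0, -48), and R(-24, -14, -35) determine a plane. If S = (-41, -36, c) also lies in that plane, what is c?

24

The plane through P, Q, R has equation −234x + 390y + 78z = -2574.
Substituting S: (78)c + (-4446) = -2574, so c = 24.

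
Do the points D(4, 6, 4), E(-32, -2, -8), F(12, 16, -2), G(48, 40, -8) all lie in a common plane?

With D as base: DE = (-36, -8, -12), DF = (8, 10, -6), DG = (44, 34, -12).
DF × DG = (84, -168, -168).
DE · (DF × DG) = 336.
Since 336 ≠ 0, the four points are not coplanar.

No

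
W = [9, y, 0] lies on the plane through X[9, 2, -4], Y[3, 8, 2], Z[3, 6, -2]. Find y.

Coplanarity requires XY · (XZ × XW) = 0.
XY = (-6, 6, 6), XZ = (-6, 4, 2); the triple product is linear in y with coefficient -24 and constant term 96.
Setting it to zero: y = 4.

4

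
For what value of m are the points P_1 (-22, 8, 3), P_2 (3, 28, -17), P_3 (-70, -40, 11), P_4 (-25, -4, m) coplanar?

Normal to plane P_1P_2P_3: n = (-800, 760, -240); plane equation n·P = 22960.
Requiring n·P_4 = 22960: (-240)m + (16960) = 22960.
So m = -25.

-25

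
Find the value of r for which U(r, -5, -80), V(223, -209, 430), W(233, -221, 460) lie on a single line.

53

Direction VW = (10, -12, 30). From the y-coordinate of U, the parameter along the line is τ = (-5 − (-209))/(-12) = -17.
Then r = 223 + (-17)·(10) = 53.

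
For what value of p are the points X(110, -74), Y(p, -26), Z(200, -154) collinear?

56

The three points are collinear iff det[XY; XZ] = 0.
This determinant is linear in p: (-80)p + (4480) = 0, so p = 56.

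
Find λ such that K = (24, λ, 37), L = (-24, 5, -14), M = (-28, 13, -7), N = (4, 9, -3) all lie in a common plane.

44

The points are coplanar iff KL · (KM × KN) = 0.
Expanding, this is linear in λ: (-240)λ + (10560) = 0.
So λ = 44.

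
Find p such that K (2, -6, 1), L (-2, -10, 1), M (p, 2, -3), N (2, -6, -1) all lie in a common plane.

10

Coplanarity ⇔ det[KL; KM; KN] = 0.
Expanding, this is linear in p: (-8)p + (80) = 0.
So p = 10.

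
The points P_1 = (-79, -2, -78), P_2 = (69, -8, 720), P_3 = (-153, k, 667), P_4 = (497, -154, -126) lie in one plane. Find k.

143/3

The points are coplanar iff P_1P_2 · (P_1P_3 × P_1P_4) = 0.
Expanding, this is linear in k: (-466752)k + (22248512) = 0.
So k = 143/3.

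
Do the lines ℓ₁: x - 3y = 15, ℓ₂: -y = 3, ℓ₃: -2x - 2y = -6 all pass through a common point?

Yes

Intersecting ℓ₁ and ℓ₂: solving the 2×2 system gives (x, y) = (6, -3).
Substitute into ℓ₃: (-2)(6) + (-2)(-3) = -6.
This equals -6, so (6, -3) lies on all three lines and they are concurrent.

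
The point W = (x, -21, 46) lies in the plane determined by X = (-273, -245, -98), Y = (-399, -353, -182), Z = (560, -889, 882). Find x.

-44

The plane through X, Y, Z has equation −159936x + 53508y + 171108z = 13784484.
Substituting W: (-159936)x + (6747300) = 13784484, so x = -44.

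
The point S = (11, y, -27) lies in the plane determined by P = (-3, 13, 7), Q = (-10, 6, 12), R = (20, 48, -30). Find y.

The plane through P, Q, R has equation 84x − 144y − 84z = -2712.
Substituting S: (-144)y + (3192) = -2712, so y = 41.

41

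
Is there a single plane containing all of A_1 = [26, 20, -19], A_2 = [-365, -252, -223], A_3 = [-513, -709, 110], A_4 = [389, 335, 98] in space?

The four points are coplanar iff the 3×3 determinant with rows A_1A_2, A_1A_3, A_1A_4 is zero.
Rows: (-391, -272, -204), (-539, -729, 129), (363, 315, 117).
Expanding along the first row: (-391)(-125928) − (-272)(-109890) + (-204)(94842) = 0.
Zero determinant ⇒ coplanar.

Yes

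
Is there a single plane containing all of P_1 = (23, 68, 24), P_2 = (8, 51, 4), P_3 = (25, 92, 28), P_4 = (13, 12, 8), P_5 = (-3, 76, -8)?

No

The plane through P_1, P_2, P_3 has normal n = P_1P_2 × P_1P_3 = (412, 20, -326) and equation n·P = 3012.
Checking the remaining points: n·P_4 = 2988, n·P_5 = 2892.
Since n·P_4 = 2988 ≠ 3012, P_4 is off the plane and the points are not all coplanar.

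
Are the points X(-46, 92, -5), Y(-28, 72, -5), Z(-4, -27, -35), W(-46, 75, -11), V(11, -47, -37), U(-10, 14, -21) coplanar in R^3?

No

The plane through X, Y, Z has normal n = XY × XZ = (600, 540, -1302) and equation n·P = 28590.
Checking the remaining points: n·W = 27222, n·V = 29394, n·U = 28902.
Since n·W = 27222 ≠ 28590, W is off the plane and the points are not all coplanar.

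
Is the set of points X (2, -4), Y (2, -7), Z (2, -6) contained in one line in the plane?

XY = (0, -3), XZ = (0, -2).
Twice the signed area of △XYZ is (0)(-2) − (-3)(0) = 0.
The triangle is degenerate (zero area), so the points are collinear.

Yes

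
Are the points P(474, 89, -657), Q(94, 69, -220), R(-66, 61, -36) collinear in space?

PQ = (-380, -20, 437), PR = (-540, -28, 621).
Comparing components 2 and 3: (-20)(621) − (437)(-28) = -184 ≠ 0, so PQ and PR are not parallel and the points are not collinear.

No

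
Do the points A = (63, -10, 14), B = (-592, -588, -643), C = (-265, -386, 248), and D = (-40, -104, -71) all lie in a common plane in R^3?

No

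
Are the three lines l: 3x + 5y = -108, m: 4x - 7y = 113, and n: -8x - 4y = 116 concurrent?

No

Lines aᵢx + bᵢy = cᵢ with pairwise distinct directions are concurrent exactly when det[aᵢ bᵢ cᵢ] = 0.
Here the determinant is -144.
Nonzero, so no common point exists.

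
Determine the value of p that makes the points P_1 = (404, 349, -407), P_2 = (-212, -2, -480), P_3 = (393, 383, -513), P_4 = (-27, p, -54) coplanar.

-52

Normal to plane P_1P_2P_3: n = (39688, -64493, -24805); plane equation n·P = 3621530.
Requiring n·P_4 = 3621530: (-64493)p + (267894) = 3621530.
So p = -52.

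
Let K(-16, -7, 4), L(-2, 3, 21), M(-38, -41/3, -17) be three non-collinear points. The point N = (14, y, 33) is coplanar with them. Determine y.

8/3

Coplanarity requires KL · (KM × KN) = 0.
KL = (14, 10, 17), KM = (-22, -20/3, -21); the triple product is linear in y with coefficient -80 and constant term 640/3.
Setting it to zero: y = 8/3.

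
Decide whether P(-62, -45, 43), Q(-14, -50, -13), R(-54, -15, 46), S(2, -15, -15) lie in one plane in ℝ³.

No

With P as base: PQ = (48, -5, -56), PR = (8, 30, 3), PS = (64, 30, -58).
PR × PS = (-1830, 656, -1680).
PQ · (PR × PS) = 2960.
Since 2960 ≠ 0, the four points are not coplanar.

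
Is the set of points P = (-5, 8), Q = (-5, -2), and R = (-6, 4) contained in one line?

No

PQ = (0, -10), PR = (-1, -4).
Twice the signed area of △PQR is (0)(-4) − (-10)(-1) = -10.
The area is nonzero, so the three points are not collinear.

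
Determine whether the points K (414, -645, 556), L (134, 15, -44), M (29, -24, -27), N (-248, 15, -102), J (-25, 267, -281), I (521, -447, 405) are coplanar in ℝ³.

Yes

The plane through K, L, M has normal n = KL × KM = (-12180, 67760, 80220) and equation n·P = -4145400.
Checking the remaining points: n·N = -4145400, n·J = -4145400, n·I = -4145400.
All equal -4145400, so all 6 points lie in one plane.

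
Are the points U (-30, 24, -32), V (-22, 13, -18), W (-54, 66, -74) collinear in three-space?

No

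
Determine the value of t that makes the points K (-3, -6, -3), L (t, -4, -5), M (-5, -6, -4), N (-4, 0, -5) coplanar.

Normal to plane KMN: n = (6, -3, -12); plane equation n·P = 36.
Requiring n·L = 36: (6)t + (72) = 36.
So t = -6.

-6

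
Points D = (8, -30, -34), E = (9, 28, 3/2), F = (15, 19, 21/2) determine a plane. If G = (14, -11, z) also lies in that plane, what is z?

Coplanarity requires DE · (DF × DG) = 0.
DE = (1, 58, 71/2), DF = (7, 49, 89/2); the triple product is linear in z with coefficient -357 and constant term -3213.
Setting it to zero: z = -9.

-9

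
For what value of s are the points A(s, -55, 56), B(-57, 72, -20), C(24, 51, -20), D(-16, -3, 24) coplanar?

4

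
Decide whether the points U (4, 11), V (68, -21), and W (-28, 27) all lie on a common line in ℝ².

UV = (64, -32), UW = (-32, 16).
det[UV; UW] = (64)(16) − (-32)(-32) = 0.
The determinant is zero, so the points are collinear.

Yes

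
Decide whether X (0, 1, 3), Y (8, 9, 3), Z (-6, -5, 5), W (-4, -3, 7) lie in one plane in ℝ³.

A normal to the plane through X, Y, Z is n = XY × XZ = (16, -16, 0).
The plane has equation n·P = -16. For W: n·W = -16.
Equal, so W lies in the plane and all four are coplanar.

Yes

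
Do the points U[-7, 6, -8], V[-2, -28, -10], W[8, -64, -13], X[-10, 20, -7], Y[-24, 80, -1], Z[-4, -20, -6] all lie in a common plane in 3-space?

No

The plane through U, V, W has normal n = UV × UW = (30, -5, 160) and equation n·P = -1520.
Checking the remaining points: n·X = -1520, n·Y = -1280, n·Z = -980.
Since n·Y = -1280 ≠ -1520, Y is off the plane and the points are not all coplanar.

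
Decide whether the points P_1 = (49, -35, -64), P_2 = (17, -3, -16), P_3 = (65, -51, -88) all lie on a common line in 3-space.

P_1P_2 = (-32, 32, 48), P_1P_3 = (16, -16, -24).
P_1P_2 × P_1P_3 = (0, 0, 0).
The cross product vanishes, so the three points are collinear.

Yes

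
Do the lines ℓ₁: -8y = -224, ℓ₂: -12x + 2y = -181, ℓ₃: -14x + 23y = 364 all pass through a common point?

No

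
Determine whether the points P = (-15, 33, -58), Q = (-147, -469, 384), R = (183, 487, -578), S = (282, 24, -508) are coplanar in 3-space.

Yes

The four points are coplanar iff the 3×3 determinant with rows PQ, PR, PS is zero.
Rows: (-132, -502, 442), (198, 454, -520), (297, -9, -450).
Expanding along the first row: (-132)(-208980) − (-502)(65340) + (442)(-136620) = 0.
Zero determinant ⇒ coplanar.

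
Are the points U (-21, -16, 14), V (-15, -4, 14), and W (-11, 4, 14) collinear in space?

Yes

UV = (6, 12, 0), UW = (10, 20, 0).
Each component of UW is 5/3 times the corresponding component of UV, so UW = 5/3·UV and the points are collinear.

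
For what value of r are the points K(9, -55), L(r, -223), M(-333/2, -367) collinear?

-171/2

The three points are collinear iff det[KL; KM] = 0.
This determinant is linear in r: (-312)r + (-26676) = 0, so r = -171/2.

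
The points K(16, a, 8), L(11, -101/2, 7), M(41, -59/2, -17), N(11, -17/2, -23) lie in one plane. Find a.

The points are coplanar iff KL · (KM × KN) = 0.
Expanding, this is linear in a: (-900)a + (-48600) = 0.
So a = -54.

-54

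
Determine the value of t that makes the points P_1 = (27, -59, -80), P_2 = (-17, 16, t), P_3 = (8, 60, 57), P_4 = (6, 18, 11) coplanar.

Normal to plane P_1P_3P_4: n = (280, -1148, 1036); plane equation n·P = -7588.
Requiring n·P_2 = -7588: (1036)t + (-23128) = -7588.
So t = 15.

15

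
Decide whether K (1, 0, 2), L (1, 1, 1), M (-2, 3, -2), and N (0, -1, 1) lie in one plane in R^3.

The four points are coplanar iff the 3×3 determinant with rows KL, KM, KN is zero.
Rows: (0, 1, -1), (-3, 3, -4), (-1, -1, -1).
Expanding along the first row: (0)(-7) − (1)(-1) + (-1)(6) = -5.
Nonzero ⇒ not coplanar.

No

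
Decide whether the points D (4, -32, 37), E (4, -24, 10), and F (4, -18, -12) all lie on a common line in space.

DE = (0, 8, -27), DF = (0, 14, -49).
DE × DF = (-14, 0, 0).
The cross product is nonzero, so the points do not lie on one line.

No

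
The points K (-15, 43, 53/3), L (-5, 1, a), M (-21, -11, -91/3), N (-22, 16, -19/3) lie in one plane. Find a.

-59/3

Normal to plane KMN: n = (0, 192, -216); plane equation n·P = 4440.
Requiring n·L = 4440: (-216)a + (192) = 4440.
So a = -59/3.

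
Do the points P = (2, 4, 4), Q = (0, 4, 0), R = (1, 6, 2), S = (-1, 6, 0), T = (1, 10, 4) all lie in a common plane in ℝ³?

The plane through P, Q, R has normal n = PQ × PR = (8, 0, -4) and equation n·X = 0.
Checking the remaining points: n·S = -8, n·T = -8.
Since n·S = -8 ≠ 0, S is off the plane and the points are not all coplanar.

No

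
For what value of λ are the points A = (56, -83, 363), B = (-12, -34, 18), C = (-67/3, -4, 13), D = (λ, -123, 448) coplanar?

Normal to plane ABC: n = (10105, 3225, -4601/3); plane equation n·P = -258516.
Requiring n·D = -258516: (10105)λ + (-3251273/3) = -258516.
So λ = 245/3.

245/3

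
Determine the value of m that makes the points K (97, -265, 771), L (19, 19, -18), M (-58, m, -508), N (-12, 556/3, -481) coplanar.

Normal to plane KLN: n = (-255, -11655, -4170); plane equation n·P = -151230.
Requiring n·M = -151230: (-11655)m + (2133150) = -151230.
So m = 196.

196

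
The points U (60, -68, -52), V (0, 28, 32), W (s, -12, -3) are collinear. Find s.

25

Collinearity requires UV × UW = 0; each component is linear in s.
The y-component gives (84)s + (-2100) = 0, so s = 25.
The remaining components then also vanish.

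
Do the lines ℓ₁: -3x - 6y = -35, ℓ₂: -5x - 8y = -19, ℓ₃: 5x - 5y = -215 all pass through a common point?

Intersecting ℓ₁ and ℓ₂: solving the 2×2 system gives (x, y) = (-83/3, 59/3).
Substitute into ℓ₃: (5)(-83/3) + (-5)(59/3) = -710/3.
But ℓ₃ requires -215 ≠ -710/3, so the three lines have no common point.

No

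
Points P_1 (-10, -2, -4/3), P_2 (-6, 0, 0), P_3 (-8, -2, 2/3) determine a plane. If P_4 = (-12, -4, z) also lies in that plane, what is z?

-2/3

Coplanarity requires P_1P_2 · (P_1P_3 × P_1P_4) = 0.
P_1P_2 = (4, 2, 4/3), P_1P_3 = (2, 0, 2); the triple product is linear in z with coefficient -4 and constant term -8/3.
Setting it to zero: z = -2/3.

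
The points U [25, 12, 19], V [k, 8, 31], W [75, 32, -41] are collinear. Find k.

15

Collinearity requires UV × UW = 0; each component is linear in k.
The y-component gives (60)k + (-900) = 0, so k = 15.
The remaining components then also vanish.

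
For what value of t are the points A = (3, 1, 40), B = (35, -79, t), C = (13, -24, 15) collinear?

Direction AC = (10, -25, -25). From the x-coordinate of B, the parameter along the line is τ = (35 − 3)/10 = 16/5.
Then t = 40 + 16/5·(-25) = -40.

-40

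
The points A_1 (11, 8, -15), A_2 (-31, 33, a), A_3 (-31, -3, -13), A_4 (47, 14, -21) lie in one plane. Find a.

32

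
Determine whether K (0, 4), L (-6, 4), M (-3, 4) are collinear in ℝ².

Yes

KL = (-6, 0), KM = (-3, 0).
det[KL; KM] = (-6)(0) − (0)(-3) = 0.
The determinant is zero, so the points are collinear.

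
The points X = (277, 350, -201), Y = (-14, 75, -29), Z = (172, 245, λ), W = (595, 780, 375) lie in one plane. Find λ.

-173

Normal to plane XYW: n = (-232360, 222312, -37680); plane equation n·P = 21019160.
Requiring n·Z = 21019160: (-37680)λ + (14500520) = 21019160.
So λ = -173.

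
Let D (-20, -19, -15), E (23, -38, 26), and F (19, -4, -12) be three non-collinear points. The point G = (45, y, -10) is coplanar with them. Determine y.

6

A normal to the plane is n = DE × DF = (-672, 1470, 1386).
G lies in the plane iff n · DG = 0.
This gives (1470)y + (-8820) = 0, so y = 6.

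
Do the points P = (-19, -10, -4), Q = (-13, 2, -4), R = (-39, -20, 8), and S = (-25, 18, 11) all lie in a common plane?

No

With P as base: PQ = (6, 12, 0), PR = (-20, -10, 12), PS = (-6, 28, 15).
PR × PS = (-486, 228, -620).
PQ · (PR × PS) = -180.
Since -180 ≠ 0, the four points are not coplanar.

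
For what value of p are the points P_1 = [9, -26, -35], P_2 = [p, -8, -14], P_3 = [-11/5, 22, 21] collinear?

24/5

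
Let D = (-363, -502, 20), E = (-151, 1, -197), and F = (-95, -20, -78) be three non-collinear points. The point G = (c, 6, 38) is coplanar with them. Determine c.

-9

A normal to the plane is n = DE × DF = (55300, -37380, -32620).
G lies in the plane iff n · DG = 0.
This gives (55300)c + (497700) = 0, so c = -9.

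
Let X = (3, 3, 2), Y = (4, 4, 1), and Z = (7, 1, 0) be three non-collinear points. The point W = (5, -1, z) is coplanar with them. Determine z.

2

The plane through X, Y, Z has equation −4x − 2y − 6z = -30.
Substituting W: (-6)z + (-18) = -30, so z = 2.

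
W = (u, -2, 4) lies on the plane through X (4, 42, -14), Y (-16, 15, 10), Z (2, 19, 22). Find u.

-49

A normal to the plane is n = XY × XZ = (-420, 672, 406).
W lies in the plane iff n · XW = 0.
This gives (-420)u + (-20580) = 0, so u = -49.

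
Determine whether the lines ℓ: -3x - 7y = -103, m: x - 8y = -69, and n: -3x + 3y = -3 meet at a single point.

Yes

Intersecting ℓ and m: solving the 2×2 system gives (x, y) = (11, 10).
Substitute into n: (-3)(11) + (3)(10) = -3.
This equals -3, so (11, 10) lies on all three lines and they are concurrent.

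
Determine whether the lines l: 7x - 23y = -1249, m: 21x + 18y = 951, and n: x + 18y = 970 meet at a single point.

Intersecting l and m: solving the 2×2 system gives (x, y) = (-1, 54).
Substitute into n: (1)(-1) + (18)(54) = 971.
But n requires 970 ≠ 971, so the three lines have no common point.

No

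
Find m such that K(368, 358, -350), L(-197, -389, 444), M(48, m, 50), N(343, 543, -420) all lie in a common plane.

38

Normal to plane KLN: n = (-94600, -59400, -123200); plane equation n·P = -12958000.
Requiring n·M = -12958000: (-59400)m + (-10700800) = -12958000.
So m = 38.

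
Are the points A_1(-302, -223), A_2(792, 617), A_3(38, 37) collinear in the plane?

A_1A_2 = (1094, 840), A_1A_3 = (340, 260).
If collinear, A_1A_3 would be a scalar multiple of A_1A_2. But (1094)·(260) ≠ (840)·(340) (difference -1160), so they are not parallel; the points are not collinear.

No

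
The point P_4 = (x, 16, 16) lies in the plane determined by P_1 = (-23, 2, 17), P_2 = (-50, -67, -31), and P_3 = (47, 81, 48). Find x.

0

Coplanarity requires P_1P_2 · (P_1P_3 × P_1P_4) = 0.
P_1P_2 = (-27, -69, -48), P_1P_3 = (70, 79, 31); the triple product is linear in x with coefficient 1653 and constant term 0.
Setting it to zero: x = 0.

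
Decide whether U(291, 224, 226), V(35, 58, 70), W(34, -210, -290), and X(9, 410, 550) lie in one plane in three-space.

Yes

A normal to the plane through U, V, W is n = UV × UW = (17952, -92004, 68442).
The plane has equation n·P = 83028. For X: n·X = 83028.
Equal, so X lies in the plane and all four are coplanar.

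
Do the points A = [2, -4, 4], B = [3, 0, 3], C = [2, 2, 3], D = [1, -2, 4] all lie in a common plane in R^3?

The four points are coplanar iff the 3×3 determinant with rows AB, AC, AD is zero.
Rows: (1, 4, -1), (0, 6, -1), (-1, 2, 0).
Expanding along the first row: (1)(2) − (4)(-1) + (-1)(6) = 0.
Zero determinant ⇒ coplanar.

Yes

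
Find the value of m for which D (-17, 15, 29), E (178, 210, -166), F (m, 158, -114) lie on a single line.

126

Direction DE = (195, 195, -195). From the y-coordinate of F, the parameter along the line is τ = (158 − 15)/195 = 11/15.
Then m = (-17) + 11/15·(195) = 126.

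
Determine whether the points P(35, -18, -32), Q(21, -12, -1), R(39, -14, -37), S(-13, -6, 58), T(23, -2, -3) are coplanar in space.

The plane through P, Q, R has normal n = PQ × PR = (-154, 54, -80) and equation n·X = -3802.
Checking the remaining points: n·S = -2962, n·T = -3410.
Since n·S = -2962 ≠ -3802, S is off the plane and the points are not all coplanar.

No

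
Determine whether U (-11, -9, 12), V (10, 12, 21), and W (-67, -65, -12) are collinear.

UV = (21, 21, 9), UW = (-56, -56, -24).
UV × UW = (0, 0, 0).
The cross product vanishes, so the three points are collinear.

Yes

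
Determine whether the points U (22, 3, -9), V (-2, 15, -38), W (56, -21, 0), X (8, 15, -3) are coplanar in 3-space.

Yes

With U as base: UV = (-24, 12, -29), UW = (34, -24, 9), UX = (-14, 12, 6).
UW × UX = (-252, -330, 72).
UV · (UW × UX) = 0.
The scalar triple product vanishes, so the four points are coplanar.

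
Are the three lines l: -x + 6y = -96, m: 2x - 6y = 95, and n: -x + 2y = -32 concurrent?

Intersecting l and m: solving the 2×2 system gives (x, y) = (-1, -97/6).
Substitute into n: (-1)(-1) + (2)(-97/6) = -94/3.
But n requires -32 ≠ -94/3, so the three lines have no common point.

No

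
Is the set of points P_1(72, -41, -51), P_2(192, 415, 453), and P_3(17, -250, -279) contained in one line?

P_1P_2 = (120, 456, 504), P_1P_3 = (-55, -209, -228).
Comparing components 2 and 3: (456)(-228) − (504)(-209) = 1368 ≠ 0, so P_1P_2 and P_1P_3 are not parallel and the points are not collinear.

No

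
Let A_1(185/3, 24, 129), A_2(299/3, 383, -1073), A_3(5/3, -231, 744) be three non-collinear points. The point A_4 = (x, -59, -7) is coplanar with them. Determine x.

-13/3

Coplanarity requires A_1A_2 · (A_1A_3 × A_1A_4) = 0.
A_1A_2 = (38, 359, -1202), A_1A_3 = (-60, -255, 615); the triple product is linear in x with coefficient -85725 and constant term -371475.
Setting it to zero: x = -13/3.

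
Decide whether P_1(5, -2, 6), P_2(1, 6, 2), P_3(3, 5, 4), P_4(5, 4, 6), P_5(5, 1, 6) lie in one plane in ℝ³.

Yes

The plane through P_1, P_2, P_3 has normal n = P_1P_2 × P_1P_3 = (12, 0, -12) and equation n·P = -12.
Checking the remaining points: n·P_4 = -12, n·P_5 = -12.
All equal -12, so all 5 points lie in one plane.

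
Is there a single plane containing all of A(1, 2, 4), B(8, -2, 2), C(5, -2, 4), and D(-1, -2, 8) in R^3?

Yes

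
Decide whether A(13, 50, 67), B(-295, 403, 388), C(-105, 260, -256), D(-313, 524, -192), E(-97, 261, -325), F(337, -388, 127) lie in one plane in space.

The plane through A, B, C has normal n = AB × AC = (-181429, -137362, -23026) and equation n·P = -10769419.
Checking the remaining points: n·D = -10769419, n·E = -10769419, n·F = -10769419.
All equal -10769419, so all 6 points lie in one plane.

Yes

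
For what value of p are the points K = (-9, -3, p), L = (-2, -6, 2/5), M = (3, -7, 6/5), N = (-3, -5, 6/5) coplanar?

Coplanarity ⇔ det[KL; KM; KN] = 0.
Expanding, this is linear in p: (-4)p + (24/5) = 0.
So p = 6/5.

6/5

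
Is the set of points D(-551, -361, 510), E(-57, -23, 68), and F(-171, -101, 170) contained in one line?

Yes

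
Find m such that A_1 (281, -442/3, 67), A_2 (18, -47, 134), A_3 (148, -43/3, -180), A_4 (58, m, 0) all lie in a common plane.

Normal to plane A_1A_2A_3: n = (-101080/3, -73872, -64904/3); plane equation n·P = -100624/3.
Requiring n·A_4 = -100624/3: (-73872)m + (-5862640/3) = -100624/3.
So m = -26.

-26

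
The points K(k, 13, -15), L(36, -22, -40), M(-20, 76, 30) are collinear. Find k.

16

Direction LM = (-56, 98, 70). From the y-coordinate of K, the parameter along the line is τ = (13 − (-22))/98 = 5/14.
Then k = 36 + 5/14·(-56) = 16.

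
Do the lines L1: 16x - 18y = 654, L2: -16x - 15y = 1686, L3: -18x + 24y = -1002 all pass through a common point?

Intersecting L1 and L2: solving the 2×2 system gives (x, y) = (-3423/88, -780/11).
Substitute into L3: (-18)(-3423/88) + (24)(-780/11) = -44073/44.
But L3 requires -1002 ≠ -44073/44, so the three lines have no common point.

No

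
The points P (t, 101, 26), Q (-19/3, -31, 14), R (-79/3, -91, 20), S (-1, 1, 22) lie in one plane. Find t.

77/3

Coplanarity ⇔ det[PQ; PR; PS] = 0.
Expanding, this is linear in t: (672)t + (-17248) = 0.
So t = 77/3.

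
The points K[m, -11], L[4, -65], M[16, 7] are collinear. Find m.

13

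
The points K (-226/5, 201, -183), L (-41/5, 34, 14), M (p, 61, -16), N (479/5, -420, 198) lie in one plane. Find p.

-71/5

The points are coplanar iff KL · (KM × KN) = 0.
Expanding, this is linear in p: (-58710)p + (-833682) = 0.
So p = -71/5.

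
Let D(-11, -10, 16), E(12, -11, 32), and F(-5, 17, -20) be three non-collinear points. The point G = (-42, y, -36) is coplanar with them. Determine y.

12

Coplanarity requires DE · (DF × DG) = 0.
DE = (23, -1, 16), DF = (6, 27, -36); the triple product is linear in y with coefficient 924 and constant term -11088.
Setting it to zero: y = 12.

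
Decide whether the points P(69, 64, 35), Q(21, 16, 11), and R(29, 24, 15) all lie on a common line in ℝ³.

PQ = (-48, -48, -24), PR = (-40, -40, -20).
PQ × PR = (0, 0, 0).
The cross product vanishes, so the three points are collinear.

Yes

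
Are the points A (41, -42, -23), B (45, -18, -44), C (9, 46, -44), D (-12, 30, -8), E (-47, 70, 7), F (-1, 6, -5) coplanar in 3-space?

Yes

The plane through A, B, C has normal n = AB × AC = (1344, 756, 1120) and equation n·P = -2408.
Checking the remaining points: n·D = -2408, n·E = -2408, n·F = -2408.
All equal -2408, so all 6 points lie in one plane.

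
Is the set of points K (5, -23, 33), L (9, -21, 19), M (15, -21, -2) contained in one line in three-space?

No

KL = (4, 2, -14), KM = (10, 2, -35).
KL × KM = (-42, 0, -12).
The cross product is nonzero, so the points do not lie on one line.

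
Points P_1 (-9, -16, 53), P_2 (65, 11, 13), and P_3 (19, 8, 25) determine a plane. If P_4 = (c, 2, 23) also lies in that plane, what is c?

The plane through P_1, P_2, P_3 has equation 204x + 952y + 1020z = 36992.
Substituting P_4: (204)c + (25364) = 36992, so c = 57.

57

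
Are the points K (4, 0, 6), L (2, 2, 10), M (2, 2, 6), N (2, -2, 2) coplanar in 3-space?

No

A normal to the plane through K, L, M is n = KL × KM = (-8, -8, 0).
The plane has equation n·P = -32. For N: n·N = 0.
0 ≠ -32, so N is off the plane.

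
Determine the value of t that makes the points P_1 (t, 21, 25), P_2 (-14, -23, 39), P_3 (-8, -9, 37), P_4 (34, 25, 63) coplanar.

-2

The points are coplanar iff P_1P_2 · (P_1P_3 × P_1P_4) = 0.
Expanding, this is linear in t: (-432)t + (-864) = 0.
So t = -2.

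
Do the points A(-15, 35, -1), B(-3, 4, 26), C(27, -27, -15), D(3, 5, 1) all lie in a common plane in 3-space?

Yes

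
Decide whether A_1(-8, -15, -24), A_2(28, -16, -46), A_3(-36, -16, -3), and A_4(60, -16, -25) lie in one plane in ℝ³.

No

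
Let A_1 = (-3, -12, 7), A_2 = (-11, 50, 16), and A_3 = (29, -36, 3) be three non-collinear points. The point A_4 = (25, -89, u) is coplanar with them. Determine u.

-9/2

The plane through A_1, A_2, A_3 has equation −32x + 256y − 1792z = -15520.
Substituting A_4: (-1792)u + (-23584) = -15520, so u = -9/2.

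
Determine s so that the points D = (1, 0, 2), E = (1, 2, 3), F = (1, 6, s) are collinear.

5

Collinearity requires DE × DF = 0; each component is linear in s.
The x-component gives (2)s + (-10) = 0, so s = 5.
The remaining components then also vanish.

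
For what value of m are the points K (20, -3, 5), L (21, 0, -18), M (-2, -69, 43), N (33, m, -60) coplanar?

Normal to plane KLM: n = (-1404, 468, 0); plane equation n·P = -29484.
Requiring n·N = -29484: (468)m + (-46332) = -29484.
So m = 36.

36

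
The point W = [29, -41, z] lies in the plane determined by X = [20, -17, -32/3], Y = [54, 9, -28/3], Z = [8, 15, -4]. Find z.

Coplanarity requires XY · (XZ × XW) = 0.
XY = (34, 26, 4/3), XZ = (-12, 32, 20/3); the triple product is linear in z with coefficient 1400 and constant term 65800/3.
Setting it to zero: z = -47/3.

-47/3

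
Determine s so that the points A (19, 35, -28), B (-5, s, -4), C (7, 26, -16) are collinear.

17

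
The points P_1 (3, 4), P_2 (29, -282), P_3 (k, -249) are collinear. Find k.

26

The three points are collinear iff det[P_1P_2; P_1P_3] = 0.
This determinant is linear in k: (286)k + (-7436) = 0, so k = 26.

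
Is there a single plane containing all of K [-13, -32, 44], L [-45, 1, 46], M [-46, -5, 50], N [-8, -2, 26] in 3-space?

No

The four points are coplanar iff the 3×3 determinant with rows KL, KM, KN is zero.
Rows: (-32, 33, 2), (-33, 27, 6), (5, 30, -18).
Expanding along the first row: (-32)(-666) − (33)(564) + (2)(-1125) = 450.
Nonzero ⇒ not coplanar.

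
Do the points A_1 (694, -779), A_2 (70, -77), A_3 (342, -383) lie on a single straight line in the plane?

A_1A_2 = (-624, 702), A_1A_3 = (-352, 396).
Checking proportionality: A_1A_3 = 22/39·A_1A_2, so the vectors are parallel and the points are collinear.

Yes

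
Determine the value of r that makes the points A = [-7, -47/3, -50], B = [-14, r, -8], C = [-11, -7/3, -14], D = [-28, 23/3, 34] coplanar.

The points are coplanar iff AB · (AC × AD) = 0.
Expanding, this is linear in r: (-420)r + (-700) = 0.
So r = -5/3.

-5/3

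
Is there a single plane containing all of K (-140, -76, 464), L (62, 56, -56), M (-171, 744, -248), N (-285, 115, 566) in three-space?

No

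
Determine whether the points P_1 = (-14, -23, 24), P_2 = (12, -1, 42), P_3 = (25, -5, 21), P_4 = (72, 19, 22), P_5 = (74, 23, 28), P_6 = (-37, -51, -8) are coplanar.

No

The plane through P_1, P_2, P_3 has normal n = P_1P_2 × P_1P_3 = (-390, 780, -390) and equation n·P = -21840.
Checking the remaining points: n·P_4 = -21840, n·P_5 = -21840, n·P_6 = -22230.
Since n·P_6 = -22230 ≠ -21840, P_6 is off the plane and the points are not all coplanar.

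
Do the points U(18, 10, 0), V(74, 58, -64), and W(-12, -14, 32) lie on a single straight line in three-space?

UV = (56, 48, -64), UW = (-30, -24, 32).
Comparing components 3 and 1: (-64)(-30) − (56)(32) = 128 ≠ 0, so UV and UW are not parallel and the points are not collinear.

No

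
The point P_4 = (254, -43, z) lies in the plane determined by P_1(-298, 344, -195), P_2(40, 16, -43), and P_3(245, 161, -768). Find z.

-300

The plane through P_1, P_2, P_3 has equation 215760x + 276210y + 116250z = 8051010.
Substituting P_4: (116250)z + (42926010) = 8051010, so z = -300.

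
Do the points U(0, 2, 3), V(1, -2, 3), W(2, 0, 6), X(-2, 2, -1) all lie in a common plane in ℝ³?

The four points are coplanar iff the 3×3 determinant with rows UV, UW, UX is zero.
Rows: (1, -4, 0), (2, -2, 3), (-2, 0, -4).
Expanding along the first row: (1)(8) − (-4)(-2) + (0)(-4) = 0.
Zero determinant ⇒ coplanar.

Yes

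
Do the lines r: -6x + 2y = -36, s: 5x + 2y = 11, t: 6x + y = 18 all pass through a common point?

No

The three lines meet at one point iff the augmented coefficient matrix [aᵢ bᵢ cᵢ] has rank < 3, i.e. its determinant vanishes.
Here the determinant is 54.
Nonzero, so no common point exists.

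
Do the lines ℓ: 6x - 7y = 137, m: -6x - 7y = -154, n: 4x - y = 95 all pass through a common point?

No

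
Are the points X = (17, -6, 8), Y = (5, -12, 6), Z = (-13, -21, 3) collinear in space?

Yes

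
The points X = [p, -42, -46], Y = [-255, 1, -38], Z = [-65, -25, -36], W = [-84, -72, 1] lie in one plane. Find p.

The points are coplanar iff XY · (XZ × XW) = 0.
Expanding, this is linear in p: (868)p + (-157976) = 0.
So p = 182.

182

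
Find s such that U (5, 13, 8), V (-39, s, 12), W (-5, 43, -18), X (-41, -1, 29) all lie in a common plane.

17

Normal to plane UWX: n = (266, 1406, 1520); plane equation n·P = 31768.
Requiring n·V = 31768: (1406)s + (7866) = 31768.
So s = 17.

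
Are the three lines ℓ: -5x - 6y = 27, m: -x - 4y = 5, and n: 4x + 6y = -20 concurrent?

No

Lines aᵢx + bᵢy = cᵢ with pairwise distinct directions are concurrent exactly when det[aᵢ bᵢ cᵢ] = 0.
Here the determinant is 20.
Nonzero, so no common point exists.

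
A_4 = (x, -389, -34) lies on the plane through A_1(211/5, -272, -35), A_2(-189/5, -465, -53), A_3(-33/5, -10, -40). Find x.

A normal to the plane is n = A_1A_2 × A_1A_3 = (5681, 2392/5, -151892/5).
A_4 lies in the plane iff n · A_1A_4 = 0.
This gives (5681)x + (-1630447/5) = 0, so x = 287/5.

287/5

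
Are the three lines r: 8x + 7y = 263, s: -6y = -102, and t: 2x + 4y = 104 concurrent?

The three lines meet at one point iff the augmented coefficient matrix [aᵢ bᵢ cᵢ] has rank < 3, i.e. its determinant vanishes.
Here the determinant is 0.
It vanishes, so the lines are concurrent at (18, 17).

Yes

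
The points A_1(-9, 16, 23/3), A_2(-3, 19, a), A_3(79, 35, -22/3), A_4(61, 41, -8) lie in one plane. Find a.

Normal to plane A_1A_3A_4: n = (232/3, 986/3, 870); plane equation n·P = 33698/3.
Requiring n·A_2 = 33698/3: (870)a + (18038/3) = 33698/3.
So a = 6.

6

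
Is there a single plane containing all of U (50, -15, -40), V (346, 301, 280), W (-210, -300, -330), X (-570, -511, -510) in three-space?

No

With U as base: UV = (296, 316, 320), UW = (-260, -285, -290), UX = (-620, -496, -470).
UW × UX = (-9890, 57600, -47740).
UV · (UW × UX) = -2640.
Since -2640 ≠ 0, the four points are not coplanar.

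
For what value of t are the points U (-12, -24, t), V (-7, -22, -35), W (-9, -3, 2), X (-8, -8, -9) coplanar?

Coplanarity ⇔ det[UV; UW; UX] = 0.
Expanding, this is linear in t: (9)t + (225) = 0.
So t = -25.

-25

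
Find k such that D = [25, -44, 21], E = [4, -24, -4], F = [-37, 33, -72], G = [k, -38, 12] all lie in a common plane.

10

Normal to plane DEF: n = (65, -403, -377); plane equation n·P = 11440.
Requiring n·G = 11440: (65)k + (10790) = 11440.
So k = 10.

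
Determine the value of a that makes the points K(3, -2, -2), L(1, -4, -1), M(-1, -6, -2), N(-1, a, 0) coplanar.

-6

Normal to plane KLM: n = (4, -4, 0); plane equation n·P = 20.
Requiring n·N = 20: (-4)a + (-4) = 20.
So a = -6.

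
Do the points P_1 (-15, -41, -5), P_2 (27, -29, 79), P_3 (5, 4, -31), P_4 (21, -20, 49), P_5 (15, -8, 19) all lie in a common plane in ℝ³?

No

The plane through P_1, P_2, P_3 has normal n = P_1P_2 × P_1P_3 = (-4092, 2772, 1650) and equation n·P = -60522.
Checking the remaining points: n·P_4 = -60522, n·P_5 = -52206.
Since n·P_5 = -52206 ≠ -60522, P_5 is off the plane and the points are not all coplanar.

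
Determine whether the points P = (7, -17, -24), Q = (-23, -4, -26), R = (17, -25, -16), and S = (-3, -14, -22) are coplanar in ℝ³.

Yes

A normal to the plane through P, Q, R is n = PQ × PR = (88, 220, 110).
The plane has equation n·X = -5764. For S: n·S = -5764.
Equal, so S lies in the plane and all four are coplanar.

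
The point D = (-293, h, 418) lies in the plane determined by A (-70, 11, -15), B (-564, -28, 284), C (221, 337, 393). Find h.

148

Coplanarity requires AB · (AC × AD) = 0.
AB = (-494, -39, 299), AC = (291, 326, 408); the triple product is linear in h with coefficient 288561 and constant term -42707028.
Setting it to zero: h = 148.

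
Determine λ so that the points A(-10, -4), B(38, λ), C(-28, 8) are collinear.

-36

Collinearity: (B − A) must be parallel to (C − A) = (-18, 12).
Cross-multiplying the components: (λ − (-4))·(-18) = (48)·(12).
Solving gives λ = -36.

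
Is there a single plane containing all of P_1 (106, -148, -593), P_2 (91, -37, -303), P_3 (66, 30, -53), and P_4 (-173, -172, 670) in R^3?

No

With P_1 as base: P_1P_2 = (-15, 111, 290), P_1P_3 = (-40, 178, 540), P_1P_4 = (-279, -24, 1263).
P_1P_3 × P_1P_4 = (237774, -100140, 50622).
P_1P_2 · (P_1P_3 × P_1P_4) = -1770.
Since -1770 ≠ 0, the four points are not coplanar.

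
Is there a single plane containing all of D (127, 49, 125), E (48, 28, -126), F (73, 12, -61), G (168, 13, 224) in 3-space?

No

With D as base: DE = (-79, -21, -251), DF = (-54, -37, -186), DG = (41, -36, 99).
DF × DG = (-10359, -2280, 3461).
DE · (DF × DG) = -2470.
Since -2470 ≠ 0, the four points are not coplanar.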